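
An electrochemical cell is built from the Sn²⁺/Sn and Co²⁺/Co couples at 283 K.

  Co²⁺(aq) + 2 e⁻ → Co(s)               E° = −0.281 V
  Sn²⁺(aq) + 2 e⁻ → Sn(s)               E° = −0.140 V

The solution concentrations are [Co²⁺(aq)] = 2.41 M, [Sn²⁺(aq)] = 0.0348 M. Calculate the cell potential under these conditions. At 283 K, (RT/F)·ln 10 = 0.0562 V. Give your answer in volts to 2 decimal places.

+0.09 V

Since E°(Sn²⁺/Sn) > E°(Co²⁺/Co), Sn²⁺/Sn serves as the cathode.
The standard potential is −0.140 − (−0.281) = +0.141 V and the balanced reaction transfers n = 2 electrons.
Balancing gives Sn²⁺(aq) + Co(s) → Sn(s) + Co²⁺(aq); hence Q = [Co²⁺(aq)] / [Sn²⁺(aq)] = 69.3 (log Q = 1.840).
By the Nernst equation, E = +0.141 − (0.0562/2)·(1.840) = +0.09 V.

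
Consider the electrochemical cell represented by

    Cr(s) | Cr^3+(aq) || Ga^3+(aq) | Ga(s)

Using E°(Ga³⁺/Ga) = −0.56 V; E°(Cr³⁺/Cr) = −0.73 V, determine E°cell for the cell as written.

By convention the left-hand electrode in cell notation is the anode (oxidation) and the right-hand electrode is the cathode (reduction).
E°cell = E°(right) − E°(left) = −0.56 − (−0.73) = +0.17 V.

+0.17 V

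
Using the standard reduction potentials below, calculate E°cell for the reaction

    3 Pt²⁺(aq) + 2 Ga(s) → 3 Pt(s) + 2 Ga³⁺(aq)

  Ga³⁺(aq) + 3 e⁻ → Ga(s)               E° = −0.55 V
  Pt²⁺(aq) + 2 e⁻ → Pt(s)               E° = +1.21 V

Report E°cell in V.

+1.76 V

Pt²⁺(aq) gains electrons, so the Pt²⁺/Pt couple is the cathode; the Ga³⁺/Ga couple is the anode.
E°cell = E°(cathode) − E°(anode) = +1.21 − (−0.55) = +1.76 V.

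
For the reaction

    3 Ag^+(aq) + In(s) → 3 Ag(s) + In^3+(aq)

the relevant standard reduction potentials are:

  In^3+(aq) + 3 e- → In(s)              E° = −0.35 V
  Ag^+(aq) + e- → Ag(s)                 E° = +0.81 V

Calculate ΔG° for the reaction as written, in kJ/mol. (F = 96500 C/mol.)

In the reaction as written Ag^+(aq) is reduced, so the Ag⁺/Ag couple is the cathode and In³⁺/In is the anode.
E°cell = +0.81 − (−0.35) = +1.16 V; balancing electrons gives n = 3.
ΔG° = −nFE°cell = −(3)(96500)(+1.16) J/mol = −336 kJ/mol.

−336 kJ/mol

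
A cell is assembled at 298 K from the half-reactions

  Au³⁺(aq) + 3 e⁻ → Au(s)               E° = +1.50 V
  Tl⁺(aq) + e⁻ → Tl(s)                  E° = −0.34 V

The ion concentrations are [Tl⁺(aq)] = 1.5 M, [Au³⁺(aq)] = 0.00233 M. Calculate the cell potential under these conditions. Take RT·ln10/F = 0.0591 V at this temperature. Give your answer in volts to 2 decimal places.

+1.78 V

The Au³⁺/Au couple has the more positive E°, so it is the cathode; Tl⁺/Tl is the anode.
E°cell = +1.50 − (−0.34) = +1.84 V, with n = 3 electrons transferred.
The balanced reaction is Au³⁺(aq) + 3 Tl(s) → Au(s) + 3 Tl⁺(aq), so Q = [Tl⁺(aq)]^3 / [Au³⁺(aq)] = 1.45×10^3 and log Q = 3.161.
Applying E = E° − (RT ln10/nF)·log Q gives +1.84 − (0.0591/3)(3.161) = +1.78 V.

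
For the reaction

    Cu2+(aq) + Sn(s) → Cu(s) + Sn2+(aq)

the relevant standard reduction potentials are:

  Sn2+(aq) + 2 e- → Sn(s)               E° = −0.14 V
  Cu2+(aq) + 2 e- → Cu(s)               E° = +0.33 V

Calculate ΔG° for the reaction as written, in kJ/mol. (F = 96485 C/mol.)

In the reaction as written Cu2+(aq) is reduced, so the Cu²⁺/Cu couple is the cathode and Sn²⁺/Sn is the anode.
E°cell = +0.33 − (−0.14) = +0.47 V; balancing electrons gives n = 2.
ΔG° = −nFE°cell = −(2)(96485)(+0.47) J/mol = −90.7 kJ/mol.

−90.7 kJ/mol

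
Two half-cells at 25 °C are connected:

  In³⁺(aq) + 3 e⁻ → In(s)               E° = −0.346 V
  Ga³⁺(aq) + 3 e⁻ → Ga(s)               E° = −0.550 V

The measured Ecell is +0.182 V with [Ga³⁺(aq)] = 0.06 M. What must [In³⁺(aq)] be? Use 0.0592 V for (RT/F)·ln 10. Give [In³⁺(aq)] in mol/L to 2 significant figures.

0.0046 M

The In³⁺/In couple has the larger reduction potential, so it is the cathode: E°cell = −0.346 − (−0.550) = +0.204 V and n = 3.
Since E = E° − (0.0592/n)·log Q, log Q = n(E° − E)/0.0592 = 1.115.
The balanced reaction is In³⁺(aq) + Ga(s) → In(s) + Ga³⁺(aq), so Q = [Ga³⁺(aq)] / [In³⁺(aq)].
Substituting the known concentrations and solving, log [In³⁺(aq)] = −2.337 and [In³⁺(aq)] = 0.0046 M.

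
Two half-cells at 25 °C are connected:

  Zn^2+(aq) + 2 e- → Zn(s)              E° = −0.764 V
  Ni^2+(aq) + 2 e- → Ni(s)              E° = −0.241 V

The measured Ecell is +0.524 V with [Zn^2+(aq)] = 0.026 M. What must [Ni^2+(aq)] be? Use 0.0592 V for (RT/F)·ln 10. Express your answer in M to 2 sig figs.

0.028 M

Ni²⁺/Ni is the cathode (higher E°); E°cell = −0.241 − (−0.764) = +0.523 V with n = 2.
Rearranging E = E° − (0.0592/n)·log Q gives log Q = 2(+0.523 − (+0.524))/0.0592 = −0.034.
Balancing electrons gives Ni^2+(aq) + Zn(s) → Ni(s) + Zn^2+(aq); thus Q = [Zn^2+(aq)] / [Ni^2+(aq)].
Isolating [Ni^2+(aq)] in Q = 10^{−0.034} yields log [Ni^2+(aq)] = −1.551, i.e. 0.028 M.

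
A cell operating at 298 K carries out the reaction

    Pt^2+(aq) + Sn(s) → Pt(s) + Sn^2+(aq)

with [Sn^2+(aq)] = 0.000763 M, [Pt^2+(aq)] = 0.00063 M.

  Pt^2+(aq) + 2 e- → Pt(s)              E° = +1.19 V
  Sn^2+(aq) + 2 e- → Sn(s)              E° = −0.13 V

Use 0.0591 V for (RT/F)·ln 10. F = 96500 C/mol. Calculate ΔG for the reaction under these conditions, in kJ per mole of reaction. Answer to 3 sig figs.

E°cell = +1.19 − (−0.13) = +1.32 V; the balanced reaction transfers n = 2 electrons.
Here Q = [Sn^2+(aq)] / [Pt^2+(aq)] = 1.21 (log Q = 0.083), giving E = +1.32 − (0.0591/2)·(0.083) = +1.3175 V.
Then ΔG = −nFE = −2 × 96500 × +1.3175 J/mol = −254 kJ/mol.

−254 kJ/mol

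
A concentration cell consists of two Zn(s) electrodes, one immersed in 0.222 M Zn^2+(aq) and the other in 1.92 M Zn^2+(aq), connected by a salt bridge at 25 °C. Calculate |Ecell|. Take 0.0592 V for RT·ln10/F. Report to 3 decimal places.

0.028 V

For a concentration cell E°cell = 0, since both electrodes use the same couple.
The compartment with the higher Zn^2+(aq) concentration (1.92 M) acts as the cathode; ions are reduced there and produced at the dilute (0.222 M) anode.
With n = 2, Ecell = −(0.0592/2)·log([dilute]/[conc]) = −(0.0592/2)·log(0.222/1.92) = +0.028 V.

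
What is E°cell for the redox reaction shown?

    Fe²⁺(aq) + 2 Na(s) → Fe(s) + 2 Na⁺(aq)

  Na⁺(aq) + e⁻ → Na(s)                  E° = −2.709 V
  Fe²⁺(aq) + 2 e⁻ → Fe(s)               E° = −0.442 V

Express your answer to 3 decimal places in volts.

In the reaction as written, Fe²⁺(aq) is reduced (cathode) and Na⁺(aq) is produced by oxidation at the anode.
E°cell = E°(cathode) − E°(anode) = −0.442 − (−2.709) = +2.267 V.
The positive value indicates the reaction is spontaneous as written.

+2.267 V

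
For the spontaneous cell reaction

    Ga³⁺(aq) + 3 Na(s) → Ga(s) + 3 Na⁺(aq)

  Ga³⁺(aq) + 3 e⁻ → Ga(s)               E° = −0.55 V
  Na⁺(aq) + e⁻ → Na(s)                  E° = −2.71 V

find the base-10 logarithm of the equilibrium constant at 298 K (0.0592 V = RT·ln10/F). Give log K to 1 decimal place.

log K = 109.5

The Ga³⁺/Ga couple is reduced (cathode); E°cell = −0.55 − (−2.71) = +2.16 V with n = 3.
At equilibrium E = 0, so log K = nE°cell / 0.0592 = (3)(+2.16) / 0.0592 = 109.5.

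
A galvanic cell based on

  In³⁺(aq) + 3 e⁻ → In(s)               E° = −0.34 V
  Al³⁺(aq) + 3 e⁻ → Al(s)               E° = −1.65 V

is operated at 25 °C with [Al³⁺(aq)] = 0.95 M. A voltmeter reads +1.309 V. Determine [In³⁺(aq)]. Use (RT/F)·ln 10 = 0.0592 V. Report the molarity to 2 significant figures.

In³⁺/In is the cathode (higher E°); E°cell = −0.34 − (−1.65) = +1.31 V with n = 3.
Since E = E° − (0.0592/n)·log Q, log Q = n(E° − E)/0.0592 = 0.051.
Balancing electrons gives In³⁺(aq) + Al(s) → In(s) + Al³⁺(aq); thus Q = [Al³⁺(aq)] / [In³⁺(aq)].
Isolating [In³⁺(aq)] in Q = 10^{0.051} yields log [In³⁺(aq)] = −0.073, i.e. 0.85 M.

0.85 M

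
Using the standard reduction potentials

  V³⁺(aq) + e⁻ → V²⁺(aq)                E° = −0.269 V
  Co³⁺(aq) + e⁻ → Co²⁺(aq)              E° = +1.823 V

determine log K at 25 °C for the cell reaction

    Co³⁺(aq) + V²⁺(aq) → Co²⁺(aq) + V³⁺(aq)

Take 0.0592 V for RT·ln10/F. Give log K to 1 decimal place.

The Co³⁺/Co²⁺ couple is reduced (cathode); E°cell = +1.823 − (−0.269) = +2.092 V with n = 1.
At equilibrium E = 0, so log K = nE°cell / 0.0592 = (1)(+2.092) / 0.0592 = 35.3.

log K = 35.3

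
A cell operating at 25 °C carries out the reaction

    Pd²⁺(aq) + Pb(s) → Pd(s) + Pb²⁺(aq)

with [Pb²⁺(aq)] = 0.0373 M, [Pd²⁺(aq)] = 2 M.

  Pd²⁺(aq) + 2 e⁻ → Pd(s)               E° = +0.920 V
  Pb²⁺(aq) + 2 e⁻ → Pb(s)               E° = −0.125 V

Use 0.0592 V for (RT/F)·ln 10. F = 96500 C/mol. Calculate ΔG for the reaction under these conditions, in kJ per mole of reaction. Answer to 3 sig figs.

−212 kJ/mol

With Pd²⁺/Pd reduced at the cathode, E°cell = +0.920 − (−0.125) = +1.045 V and n = 2.
The reaction quotient is [Pb²⁺(aq)] / [Pd²⁺(aq)] = 0.0186; by Nernst, E = +1.045 − (0.0592/2)(−1.729) = +1.0962 V.
ΔG = −nFE = −(2)(96500)(+1.0962) J/mol = −212 kJ/mol.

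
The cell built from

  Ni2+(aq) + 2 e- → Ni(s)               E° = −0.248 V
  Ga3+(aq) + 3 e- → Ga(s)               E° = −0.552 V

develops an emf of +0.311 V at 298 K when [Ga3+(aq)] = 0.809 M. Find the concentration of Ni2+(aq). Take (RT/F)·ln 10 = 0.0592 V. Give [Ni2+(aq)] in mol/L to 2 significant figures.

1.5 M

Ni²⁺/Ni is the cathode (higher E°); E°cell = −0.248 − (−0.552) = +0.304 V with n = 6.
From the Nernst equation, log Q = n(E° − E)/0.0592 = 6·(+0.304 − (+0.311))/0.0592 = −0.709.
The balanced reaction is 3 Ni2+(aq) + 2 Ga(s) → 3 Ni(s) + 2 Ga3+(aq), so Q = [Ga3+(aq)]^2 / [Ni2+(aq)]^3.
Substituting the known concentrations and solving, log [Ni2+(aq)] = 0.175 and [Ni2+(aq)] = 1.5 M.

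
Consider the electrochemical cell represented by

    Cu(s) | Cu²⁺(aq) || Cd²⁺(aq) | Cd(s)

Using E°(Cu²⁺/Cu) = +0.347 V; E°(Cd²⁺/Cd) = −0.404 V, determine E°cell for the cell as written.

By convention the left-hand electrode in cell notation is the anode (oxidation) and the right-hand electrode is the cathode (reduction).
E°cell = E°(right) − E°(left) = −0.404 − (+0.347) = −0.751 V.
The negative sign shows that, as written, the cell would require an external voltage to drive the reaction.

−0.751 V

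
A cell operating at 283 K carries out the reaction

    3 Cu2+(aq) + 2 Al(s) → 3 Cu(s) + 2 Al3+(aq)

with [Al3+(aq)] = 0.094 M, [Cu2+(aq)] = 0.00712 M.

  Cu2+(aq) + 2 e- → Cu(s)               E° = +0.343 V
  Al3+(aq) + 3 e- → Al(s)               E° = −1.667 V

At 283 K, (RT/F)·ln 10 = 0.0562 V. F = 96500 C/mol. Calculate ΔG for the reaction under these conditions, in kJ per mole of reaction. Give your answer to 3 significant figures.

−1140 kJ/mol

E°cell = +0.343 − (−1.667) = +2.010 V; the balanced reaction transfers n = 6 electrons.
The reaction quotient is [Al3+(aq)]^2 / [Cu2+(aq)]^3 = 2.45×10^4; by Nernst, E = +2.010 − (0.0562/6)(4.389) = +1.9689 V.
Then ΔG = −nFE = −6 × 96500 × +1.9689 J/mol = −1140 kJ/mol.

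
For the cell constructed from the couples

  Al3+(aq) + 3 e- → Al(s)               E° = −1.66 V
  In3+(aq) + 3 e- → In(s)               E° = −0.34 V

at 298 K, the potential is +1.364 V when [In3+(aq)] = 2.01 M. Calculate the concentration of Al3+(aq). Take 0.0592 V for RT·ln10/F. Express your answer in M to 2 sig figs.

The In³⁺/In couple has the larger reduction potential, so it is the cathode: E°cell = −0.34 − (−1.66) = +1.32 V and n = 3.
From the Nernst equation, log Q = n(E° − E)/0.0592 = 3·(+1.32 − (+1.364))/0.0592 = −2.230.
For In3+(aq) + Al(s) → In(s) + Al3+(aq), the reaction quotient is Q = [Al3+(aq)] / [In3+(aq)].
Solving for the unknown gives log [Al3+(aq)] = −1.927, so [Al3+(aq)] ≈ 0.012 M.

0.012 M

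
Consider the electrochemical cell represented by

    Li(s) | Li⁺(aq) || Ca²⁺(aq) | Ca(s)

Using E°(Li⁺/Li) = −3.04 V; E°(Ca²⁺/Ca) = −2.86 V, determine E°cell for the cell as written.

By convention the left-hand electrode in cell notation is the anode (oxidation) and the right-hand electrode is the cathode (reduction).
E°cell = E°(right) − E°(left) = −2.86 − (−3.04) = +0.18 V.

+0.18 V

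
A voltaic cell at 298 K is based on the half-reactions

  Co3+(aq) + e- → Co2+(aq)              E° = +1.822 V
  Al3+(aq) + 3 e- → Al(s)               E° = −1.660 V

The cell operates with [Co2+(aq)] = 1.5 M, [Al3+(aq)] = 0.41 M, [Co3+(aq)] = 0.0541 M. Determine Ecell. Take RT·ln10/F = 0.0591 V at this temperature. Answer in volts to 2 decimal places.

Co³⁺/Co²⁺ is reduced (cathode, E° = +1.822 V) and Al³⁺/Al is oxidized (anode).
E°cell = +1.822 − (−1.660) = +3.482 V, with n = 3 electrons transferred.
The balanced reaction is 3 Co3+(aq) + Al(s) → 3 Co2+(aq) + Al3+(aq), so Q = ([Co2+(aq)]^3·[Al3+(aq)]) / [Co3+(aq)]^3 = 8.74×10^3 and log Q = 3.941.
By the Nernst equation, E = +3.482 − (0.0591/3)·(3.941) = +3.40 V.

+3.40 V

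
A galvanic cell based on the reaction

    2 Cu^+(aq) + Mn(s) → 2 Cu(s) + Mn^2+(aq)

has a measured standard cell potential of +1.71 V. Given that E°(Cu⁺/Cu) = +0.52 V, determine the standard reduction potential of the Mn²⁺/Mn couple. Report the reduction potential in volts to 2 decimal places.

−1.19 V

In the reaction as written the Cu⁺/Cu couple is reduced (cathode) and Mn²⁺/Mn is oxidized (anode), so E°cell = E°(Cu⁺/Cu) − E°(Mn²⁺/Mn).
E°(Mn²⁺/Mn) = E°(cathode) − E°cell = +0.52 − (+1.71) = −1.19 V.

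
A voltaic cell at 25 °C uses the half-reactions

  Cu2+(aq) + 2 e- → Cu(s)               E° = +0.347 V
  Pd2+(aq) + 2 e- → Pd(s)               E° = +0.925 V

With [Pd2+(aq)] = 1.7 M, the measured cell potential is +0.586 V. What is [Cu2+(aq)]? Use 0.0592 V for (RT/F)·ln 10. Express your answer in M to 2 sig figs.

0.91 M

The Pd²⁺/Pd couple has the larger reduction potential, so it is the cathode: E°cell = +0.925 − (+0.347) = +0.578 V and n = 2.
From the Nernst equation, log Q = n(E° − E)/0.0592 = 2·(+0.578 − (+0.586))/0.0592 = −0.270.
Balancing electrons gives Pd2+(aq) + Cu(s) → Pd(s) + Cu2+(aq); thus Q = [Cu2+(aq)] / [Pd2+(aq)].
Solving for the unknown gives log [Cu2+(aq)] = −0.040, so [Cu2+(aq)] ≈ 0.91 M.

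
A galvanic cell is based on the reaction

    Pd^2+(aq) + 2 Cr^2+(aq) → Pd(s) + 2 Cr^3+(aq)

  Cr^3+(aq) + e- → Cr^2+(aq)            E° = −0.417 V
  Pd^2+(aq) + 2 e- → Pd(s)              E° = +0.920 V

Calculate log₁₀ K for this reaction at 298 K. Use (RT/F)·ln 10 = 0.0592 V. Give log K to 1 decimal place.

log K = 45.2

The Pd²⁺/Pd couple is reduced (cathode); E°cell = +0.920 − (−0.417) = +1.337 V with n = 2.
At equilibrium E = 0, so log K = nE°cell / 0.0592 = (2)(+1.337) / 0.0592 = 45.2.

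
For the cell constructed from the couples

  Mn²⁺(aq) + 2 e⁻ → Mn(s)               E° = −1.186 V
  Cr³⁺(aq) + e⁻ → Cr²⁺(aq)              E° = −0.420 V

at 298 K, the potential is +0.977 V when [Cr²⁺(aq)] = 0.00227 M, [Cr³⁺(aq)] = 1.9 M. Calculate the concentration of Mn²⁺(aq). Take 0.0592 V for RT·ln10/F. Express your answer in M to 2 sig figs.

With Cr³⁺/Cr²⁺ at the cathode and Mn²⁺/Mn at the anode, E°cell = −0.420 − (−1.186) = +0.766 V (n = 2).
Since E = E° − (0.0592/n)·log Q, log Q = n(E° − E)/0.0592 = −7.128.
The balanced reaction is 2 Cr³⁺(aq) + Mn(s) → 2 Cr²⁺(aq) + Mn²⁺(aq), so Q = ([Cr²⁺(aq)]^2·[Mn²⁺(aq)]) / [Cr³⁺(aq)]^2.
Substituting the known concentrations and solving, log [Mn²⁺(aq)] = −1.283 and [Mn²⁺(aq)] = 0.052 M.

0.052 M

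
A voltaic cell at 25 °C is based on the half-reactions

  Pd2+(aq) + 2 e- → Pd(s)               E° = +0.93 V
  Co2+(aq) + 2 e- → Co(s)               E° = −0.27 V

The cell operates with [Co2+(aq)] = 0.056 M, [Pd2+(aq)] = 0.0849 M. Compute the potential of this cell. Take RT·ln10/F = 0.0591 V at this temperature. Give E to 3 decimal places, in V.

Since E°(Pd²⁺/Pd) > E°(Co²⁺/Co), Pd²⁺/Pd serves as the cathode.
E°cell = E°cat − E°an = +0.93 − (−0.27) = +1.20 V; n = 2.
Balancing gives Pd2+(aq) + Co(s) → Pd(s) + Co2+(aq); hence Q = [Co2+(aq)] / [Pd2+(aq)] = 0.66 (log Q = −0.181).
Applying E = E° − (RT ln10/nF)·log Q gives +1.20 − (0.0591/2)(−0.181) = +1.205 V.

+1.205 V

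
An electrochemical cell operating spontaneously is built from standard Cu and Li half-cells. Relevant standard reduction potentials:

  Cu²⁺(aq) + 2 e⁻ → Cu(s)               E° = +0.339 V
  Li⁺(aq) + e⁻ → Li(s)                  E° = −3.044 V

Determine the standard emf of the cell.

The Cu²⁺/Cu couple has the higher E°, so Cu ion is reduced (cathode) and Li is oxidized (anode).
E°cell = E°(cathode) − E°(anode) = +0.339 − (−3.044) = +3.383 V.

+3.383 V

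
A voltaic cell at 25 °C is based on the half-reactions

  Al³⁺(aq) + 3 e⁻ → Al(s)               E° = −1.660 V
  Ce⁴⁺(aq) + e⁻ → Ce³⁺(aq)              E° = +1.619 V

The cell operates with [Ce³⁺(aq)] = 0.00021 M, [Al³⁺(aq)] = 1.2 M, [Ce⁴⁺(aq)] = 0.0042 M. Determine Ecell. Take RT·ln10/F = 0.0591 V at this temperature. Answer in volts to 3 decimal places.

+3.354 V

The Ce⁴⁺/Ce³⁺ couple has the more positive E°, so it is the cathode; Al³⁺/Al is the anode.
The standard potential is +1.619 − (−1.660) = +3.279 V and the balanced reaction transfers n = 3 electrons.
For the overall reaction 3 Ce⁴⁺(aq) + Al(s) → 3 Ce³⁺(aq) + Al³⁺(aq), Q = ([Ce³⁺(aq)]^3·[Al³⁺(aq)]) / [Ce⁴⁺(aq)]^3 = 0.00015, giving log Q = −3.824.
By the Nernst equation, E = +3.279 − (0.0591/3)·(−3.824) = +3.354 V.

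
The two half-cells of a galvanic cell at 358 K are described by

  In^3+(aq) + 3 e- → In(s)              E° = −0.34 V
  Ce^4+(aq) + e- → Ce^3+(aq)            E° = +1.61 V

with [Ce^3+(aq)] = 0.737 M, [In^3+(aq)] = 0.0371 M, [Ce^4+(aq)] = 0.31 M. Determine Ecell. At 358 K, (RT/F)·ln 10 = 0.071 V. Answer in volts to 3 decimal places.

The Ce⁴⁺/Ce³⁺ couple has the more positive E°, so it is the cathode; In³⁺/In is the anode.
E°cell = +1.61 − (−0.34) = +1.95 V, with n = 3 electrons transferred.
The balanced reaction is 3 Ce^4+(aq) + In(s) → 3 Ce^3+(aq) + In^3+(aq), so Q = ([Ce^3+(aq)]^3·[In^3+(aq)]) / [Ce^4+(aq)]^3 = 0.499 and log Q = −0.302.
E = E° − (0.071/n)·log Q = +1.95 − (0.071/3)(−0.302) = +1.957 V.

+1.957 V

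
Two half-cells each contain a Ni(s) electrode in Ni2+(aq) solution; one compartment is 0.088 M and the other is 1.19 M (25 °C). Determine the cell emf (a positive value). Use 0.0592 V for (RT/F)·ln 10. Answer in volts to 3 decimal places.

0.033 V

For a concentration cell E°cell = 0, since both electrodes use the same couple.
The compartment with the higher Ni2+(aq) concentration (1.19 M) acts as the cathode; ions are reduced there and produced at the dilute (0.088 M) anode.
With n = 2, Ecell = −(0.0592/2)·log([dilute]/[conc]) = −(0.0592/2)·log(0.088/1.19) = +0.033 V.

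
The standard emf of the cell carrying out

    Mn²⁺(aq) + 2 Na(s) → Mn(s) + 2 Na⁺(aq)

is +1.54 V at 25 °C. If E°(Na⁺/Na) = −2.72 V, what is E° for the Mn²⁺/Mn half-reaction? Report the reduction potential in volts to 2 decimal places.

−1.18 V

In the reaction as written the Mn²⁺/Mn couple is reduced (cathode) and Na⁺/Na is oxidized (anode), so E°cell = E°(Mn²⁺/Mn) − E°(Na⁺/Na).
E°(Mn²⁺/Mn) = E°cell + E°(anode) = +1.54 + (−2.72) = −1.18 V.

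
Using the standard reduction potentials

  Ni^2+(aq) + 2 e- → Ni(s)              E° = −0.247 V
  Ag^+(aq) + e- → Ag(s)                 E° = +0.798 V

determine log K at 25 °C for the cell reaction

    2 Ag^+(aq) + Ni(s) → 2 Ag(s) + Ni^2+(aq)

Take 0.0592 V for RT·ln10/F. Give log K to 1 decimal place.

The Ag⁺/Ag couple is reduced (cathode); E°cell = +0.798 − (−0.247) = +1.045 V with n = 2.
At equilibrium E = 0, so log K = nE°cell / 0.0592 = (2)(+1.045) / 0.0592 = 35.3.

log K = 35.3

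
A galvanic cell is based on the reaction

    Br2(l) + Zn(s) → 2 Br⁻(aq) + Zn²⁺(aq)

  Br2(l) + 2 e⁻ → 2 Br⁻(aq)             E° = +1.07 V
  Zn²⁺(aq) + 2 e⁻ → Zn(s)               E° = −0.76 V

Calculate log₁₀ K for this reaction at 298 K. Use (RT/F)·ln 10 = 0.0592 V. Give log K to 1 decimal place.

log K = 61.8

The Br₂/Br⁻ couple is reduced (cathode); E°cell = +1.07 − (−0.76) = +1.83 V with n = 2.
At equilibrium E = 0, so log K = nE°cell / 0.0592 = (2)(+1.83) / 0.0592 = 61.8.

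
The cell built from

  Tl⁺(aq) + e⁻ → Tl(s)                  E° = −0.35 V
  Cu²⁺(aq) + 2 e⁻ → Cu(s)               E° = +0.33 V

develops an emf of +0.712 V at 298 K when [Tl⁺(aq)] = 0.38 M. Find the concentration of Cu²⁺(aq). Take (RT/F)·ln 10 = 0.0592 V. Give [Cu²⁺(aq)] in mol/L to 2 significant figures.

Cu²⁺/Cu is the cathode (higher E°); E°cell = +0.33 − (−0.35) = +0.68 V with n = 2.
Rearranging E = E° − (0.0592/n)·log Q gives log Q = 2(+0.68 − (+0.712))/0.0592 = −1.081.
For Cu²⁺(aq) + 2 Tl(s) → Cu(s) + 2 Tl⁺(aq), the reaction quotient is Q = [Tl⁺(aq)]^2 / [Cu²⁺(aq)].
Substituting the known concentrations and solving, log [Cu²⁺(aq)] = 0.241 and [Cu²⁺(aq)] = 1.7 M.

1.7 M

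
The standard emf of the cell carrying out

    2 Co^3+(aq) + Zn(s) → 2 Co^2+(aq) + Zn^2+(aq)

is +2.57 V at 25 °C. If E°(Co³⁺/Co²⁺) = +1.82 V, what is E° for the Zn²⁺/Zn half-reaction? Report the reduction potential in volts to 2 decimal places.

−0.75 V

In the reaction as written the Co³⁺/Co²⁺ couple is reduced (cathode) and Zn²⁺/Zn is oxidized (anode), so E°cell = E°(Co³⁺/Co²⁺) − E°(Zn²⁺/Zn).
E°(Zn²⁺/Zn) = E°(cathode) − E°cell = +1.82 − (+2.57) = −0.75 V.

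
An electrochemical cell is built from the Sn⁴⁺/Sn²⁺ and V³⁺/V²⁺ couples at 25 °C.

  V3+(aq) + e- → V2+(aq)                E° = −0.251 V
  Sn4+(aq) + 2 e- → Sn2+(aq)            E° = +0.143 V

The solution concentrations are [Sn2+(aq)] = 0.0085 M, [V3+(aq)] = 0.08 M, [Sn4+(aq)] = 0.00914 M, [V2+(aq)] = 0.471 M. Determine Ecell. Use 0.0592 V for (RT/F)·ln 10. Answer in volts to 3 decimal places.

Since E°(Sn⁴⁺/Sn²⁺) > E°(V³⁺/V²⁺), Sn⁴⁺/Sn²⁺ serves as the cathode.
E°cell = E°cat − E°an = +0.143 − (−0.251) = +0.394 V; n = 2.
For the overall reaction Sn4+(aq) + 2 V2+(aq) → Sn2+(aq) + 2 V3+(aq), Q = ([Sn2+(aq)]·[V3+(aq)]^2) / ([Sn4+(aq)]·[V2+(aq)]^2) = 0.0268, giving log Q = −1.571.
By the Nernst equation, E = +0.394 − (0.0592/2)·(−1.571) = +0.441 V.

+0.441 V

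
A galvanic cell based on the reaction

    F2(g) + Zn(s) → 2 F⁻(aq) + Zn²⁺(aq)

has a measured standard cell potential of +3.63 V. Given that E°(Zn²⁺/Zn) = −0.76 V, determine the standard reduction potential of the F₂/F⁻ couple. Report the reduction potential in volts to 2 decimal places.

In the reaction as written the F₂/F⁻ couple is reduced (cathode) and Zn²⁺/Zn is oxidized (anode), so E°cell = E°(F₂/F⁻) − E°(Zn²⁺/Zn).
E°(F₂/F⁻) = E°cell + E°(anode) = +3.63 + (−0.76) = +2.87 V.

+2.87 V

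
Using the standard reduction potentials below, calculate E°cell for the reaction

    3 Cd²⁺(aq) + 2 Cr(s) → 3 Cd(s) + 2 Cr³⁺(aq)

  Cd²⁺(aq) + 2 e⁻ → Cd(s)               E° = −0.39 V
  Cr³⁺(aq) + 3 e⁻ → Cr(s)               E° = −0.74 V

Cd²⁺(aq) gains electrons, so the Cd²⁺/Cd couple is the cathode; the Cr³⁺/Cr couple is the anode.
E°cell = E°(cathode) − E°(anode) = −0.39 − (−0.74) = +0.35 V.

+0.35 V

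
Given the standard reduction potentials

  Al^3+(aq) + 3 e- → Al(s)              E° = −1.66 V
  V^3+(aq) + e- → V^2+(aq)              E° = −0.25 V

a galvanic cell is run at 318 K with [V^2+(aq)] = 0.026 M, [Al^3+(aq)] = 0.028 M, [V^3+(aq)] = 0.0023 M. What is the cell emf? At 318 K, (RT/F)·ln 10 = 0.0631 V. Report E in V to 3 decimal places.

+1.376 V

Since E°(V³⁺/V²⁺) > E°(Al³⁺/Al), V³⁺/V²⁺ serves as the cathode.
E°cell = −0.25 − (−1.66) = +1.41 V, with n = 3 electrons transferred.
For the overall reaction 3 V^3+(aq) + Al(s) → 3 V^2+(aq) + Al^3+(aq), Q = ([V^2+(aq)]^3·[Al^3+(aq)]) / [V^3+(aq)]^3 = 40.4, giving log Q = 1.607.
Applying E = E° − (RT ln10/nF)·log Q gives +1.41 − (0.0631/3)(1.607) = +1.376 V.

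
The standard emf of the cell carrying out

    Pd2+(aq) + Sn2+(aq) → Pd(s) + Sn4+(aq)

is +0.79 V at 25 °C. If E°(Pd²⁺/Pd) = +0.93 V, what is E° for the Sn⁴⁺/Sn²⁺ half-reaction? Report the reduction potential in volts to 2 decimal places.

In the reaction as written the Pd²⁺/Pd couple is reduced (cathode) and Sn⁴⁺/Sn²⁺ is oxidized (anode), so E°cell = E°(Pd²⁺/Pd) − E°(Sn⁴⁺/Sn²⁺).
E°(Sn⁴⁺/Sn²⁺) = E°(cathode) − E°cell = +0.93 − (+0.79) = +0.14 V.

+0.14 V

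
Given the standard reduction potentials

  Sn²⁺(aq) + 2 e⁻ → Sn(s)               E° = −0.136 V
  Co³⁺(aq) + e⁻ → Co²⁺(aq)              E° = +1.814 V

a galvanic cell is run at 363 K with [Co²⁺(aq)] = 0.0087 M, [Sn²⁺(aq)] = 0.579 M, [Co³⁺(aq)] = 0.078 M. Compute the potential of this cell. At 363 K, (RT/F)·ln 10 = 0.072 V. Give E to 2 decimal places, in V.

The Co³⁺/Co²⁺ couple has the more positive E°, so it is the cathode; Sn²⁺/Sn is the anode.
The standard potential is +1.814 − (−0.136) = +1.950 V and the balanced reaction transfers n = 2 electrons.
The balanced reaction is 2 Co³⁺(aq) + Sn(s) → 2 Co²⁺(aq) + Sn²⁺(aq), so Q = ([Co²⁺(aq)]^2·[Sn²⁺(aq)]) / [Co³⁺(aq)]^2 = 0.0072 and log Q = −2.142.
By the Nernst equation, E = +1.950 − (0.072/2)·(−2.142) = +2.03 V.

+2.03 V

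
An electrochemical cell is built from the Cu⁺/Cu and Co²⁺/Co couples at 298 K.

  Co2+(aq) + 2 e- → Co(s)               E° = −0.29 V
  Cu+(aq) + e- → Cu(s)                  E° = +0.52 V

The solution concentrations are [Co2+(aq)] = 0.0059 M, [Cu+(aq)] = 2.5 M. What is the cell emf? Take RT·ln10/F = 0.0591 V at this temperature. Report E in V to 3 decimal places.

+0.899 V

Cu⁺/Cu is reduced (cathode, E° = +0.52 V) and Co²⁺/Co is oxidized (anode).
E°cell = E°cat − E°an = +0.52 − (−0.29) = +0.81 V; n = 2.
For the overall reaction 2 Cu+(aq) + Co(s) → 2 Cu(s) + Co2+(aq), Q = [Co2+(aq)] / [Cu+(aq)]^2 = 0.000944, giving log Q = −3.025.
By the Nernst equation, E = +0.81 − (0.0591/2)·(−3.025) = +0.899 V.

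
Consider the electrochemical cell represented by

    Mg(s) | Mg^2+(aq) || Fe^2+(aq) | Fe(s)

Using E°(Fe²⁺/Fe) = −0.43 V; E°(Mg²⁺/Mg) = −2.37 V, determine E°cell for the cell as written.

By convention the left-hand electrode in cell notation is the anode (oxidation) and the right-hand electrode is the cathode (reduction).
E°cell = E°(right) − E°(left) = −0.43 − (−2.37) = +1.94 V.

+1.94 V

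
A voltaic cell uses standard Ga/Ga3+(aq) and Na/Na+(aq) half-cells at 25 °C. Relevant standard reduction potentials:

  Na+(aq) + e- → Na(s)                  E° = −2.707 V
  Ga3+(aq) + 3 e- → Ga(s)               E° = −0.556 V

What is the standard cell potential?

Of the two couples in this cell, the one with the more positive reduction potential is reduced at the cathode: here that is Ga³⁺/Ga (−0.556 V); Na⁺/Na (−2.707 V) is the anode.
E°cell = E°(cathode) − E°(anode) = −0.556 − (−2.707) = +2.151 V.

+2.151 V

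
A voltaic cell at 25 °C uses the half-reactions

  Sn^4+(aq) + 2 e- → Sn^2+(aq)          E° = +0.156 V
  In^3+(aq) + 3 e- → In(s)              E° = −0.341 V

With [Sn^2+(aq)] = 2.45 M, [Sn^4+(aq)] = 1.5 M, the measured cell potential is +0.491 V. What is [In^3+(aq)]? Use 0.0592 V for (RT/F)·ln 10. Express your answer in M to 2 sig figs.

0.96 M

With Sn⁴⁺/Sn²⁺ at the cathode and In³⁺/In at the anode, E°cell = +0.156 − (−0.341) = +0.497 V (n = 6).
From the Nernst equation, log Q = n(E° − E)/0.0592 = 6·(+0.497 − (+0.491))/0.0592 = 0.608.
Balancing electrons gives 3 Sn^4+(aq) + 2 In(s) → 3 Sn^2+(aq) + 2 In^3+(aq); thus Q = ([Sn^2+(aq)]^3·[In^3+(aq)]^2) / [Sn^4+(aq)]^3.
Substituting the known concentrations and solving, log [In^3+(aq)] = −0.016 and [In^3+(aq)] = 0.96 M.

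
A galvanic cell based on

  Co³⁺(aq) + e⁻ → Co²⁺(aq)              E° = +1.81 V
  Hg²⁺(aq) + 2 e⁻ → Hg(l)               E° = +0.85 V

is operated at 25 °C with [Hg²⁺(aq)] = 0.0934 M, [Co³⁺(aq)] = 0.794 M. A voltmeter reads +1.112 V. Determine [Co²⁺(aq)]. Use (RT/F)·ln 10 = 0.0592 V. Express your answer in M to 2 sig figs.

Co³⁺/Co²⁺ is the cathode (higher E°); E°cell = +1.81 − (+0.85) = +0.96 V with n = 2.
From the Nernst equation, log Q = n(E° − E)/0.0592 = 2·(+0.96 − (+1.112))/0.0592 = −5.135.
The balanced reaction is 2 Co³⁺(aq) + Hg(l) → 2 Co²⁺(aq) + Hg²⁺(aq), so Q = ([Co²⁺(aq)]^2·[Hg²⁺(aq)]) / [Co³⁺(aq)]^2.
Isolating [Co²⁺(aq)] in Q = 10^{−5.135} yields log [Co²⁺(aq)] = −2.153, i.e. 0.0070 M.

0.0070 M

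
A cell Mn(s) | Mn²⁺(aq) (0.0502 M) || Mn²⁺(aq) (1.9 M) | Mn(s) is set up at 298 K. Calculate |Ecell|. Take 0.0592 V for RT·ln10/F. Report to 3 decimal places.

0.047 V

For a concentration cell E°cell = 0, since both electrodes use the same couple.
The compartment with the higher Mn²⁺(aq) concentration (1.9 M) acts as the cathode; ions are reduced there and produced at the dilute (0.0502 M) anode.
With n = 2, Ecell = −(0.0592/2)·log([dilute]/[conc]) = −(0.0592/2)·log(0.0502/1.9) = +0.047 V.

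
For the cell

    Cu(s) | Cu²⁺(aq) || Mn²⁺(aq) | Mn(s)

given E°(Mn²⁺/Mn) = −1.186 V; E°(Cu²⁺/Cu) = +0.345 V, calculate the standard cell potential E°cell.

−1.531 V

By convention the left-hand electrode in cell notation is the anode (oxidation) and the right-hand electrode is the cathode (reduction).
E°cell = E°(right) − E°(left) = −1.186 − (+0.345) = −1.531 V.
The negative sign shows that, as written, the cell would require an external voltage to drive the reaction.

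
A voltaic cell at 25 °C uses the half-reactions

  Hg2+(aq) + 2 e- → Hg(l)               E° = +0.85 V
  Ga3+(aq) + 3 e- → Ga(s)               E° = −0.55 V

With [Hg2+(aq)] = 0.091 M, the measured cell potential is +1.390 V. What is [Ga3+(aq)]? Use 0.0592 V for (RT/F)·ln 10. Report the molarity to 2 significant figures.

0.088 M

Hg²⁺/Hg is the cathode (higher E°); E°cell = +0.85 − (−0.55) = +1.40 V with n = 6.
Since E = E° − (0.0592/n)·log Q, log Q = n(E° − E)/0.0592 = 1.014.
For 3 Hg2+(aq) + 2 Ga(s) → 3 Hg(l) + 2 Ga3+(aq), the reaction quotient is Q = [Ga3+(aq)]^2 / [Hg2+(aq)]^3.
Solving for the unknown gives log [Ga3+(aq)] = −1.054, so [Ga3+(aq)] ≈ 0.088 M.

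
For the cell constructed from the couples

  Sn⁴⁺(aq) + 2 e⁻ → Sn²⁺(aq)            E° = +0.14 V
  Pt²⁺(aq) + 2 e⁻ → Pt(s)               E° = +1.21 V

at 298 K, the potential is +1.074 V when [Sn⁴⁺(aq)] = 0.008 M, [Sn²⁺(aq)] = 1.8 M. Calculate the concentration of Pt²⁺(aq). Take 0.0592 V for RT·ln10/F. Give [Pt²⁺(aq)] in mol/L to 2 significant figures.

0.0061 M

The Pt²⁺/Pt couple has the larger reduction potential, so it is the cathode: E°cell = +1.21 − (+0.14) = +1.07 V and n = 2.
From the Nernst equation, log Q = n(E° − E)/0.0592 = 2·(+1.07 − (+1.074))/0.0592 = −0.135.
For Pt²⁺(aq) + Sn²⁺(aq) → Pt(s) + Sn⁴⁺(aq), the reaction quotient is Q = [Sn⁴⁺(aq)] / ([Pt²⁺(aq)]·[Sn²⁺(aq)]).
Solving for the unknown gives log [Pt²⁺(aq)] = −2.217, so [Pt²⁺(aq)] ≈ 0.0061 M.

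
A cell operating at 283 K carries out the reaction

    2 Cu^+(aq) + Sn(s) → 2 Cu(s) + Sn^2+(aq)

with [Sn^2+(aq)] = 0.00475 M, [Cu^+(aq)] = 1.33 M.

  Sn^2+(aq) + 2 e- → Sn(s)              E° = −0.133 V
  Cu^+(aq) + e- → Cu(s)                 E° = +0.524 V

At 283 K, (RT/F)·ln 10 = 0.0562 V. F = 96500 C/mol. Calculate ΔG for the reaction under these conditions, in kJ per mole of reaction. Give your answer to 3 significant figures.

−141 kJ/mol

E°cell = +0.524 − (−0.133) = +0.657 V; the balanced reaction transfers n = 2 electrons.
The reaction quotient is [Sn^2+(aq)] / [Cu^+(aq)]^2 = 0.00269; by Nernst, E = +0.657 − (0.0562/2)(−2.571) = +0.7292 V.
Then ΔG = −nFE = −2 × 96500 × +0.7292 J/mol = −141 kJ/mol.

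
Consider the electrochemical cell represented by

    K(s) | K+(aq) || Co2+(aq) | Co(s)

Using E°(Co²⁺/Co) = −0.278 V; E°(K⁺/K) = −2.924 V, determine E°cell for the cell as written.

By convention the left-hand electrode in cell notation is the anode (oxidation) and the right-hand electrode is the cathode (reduction).
E°cell = E°(right) − E°(left) = −0.278 − (−2.924) = +2.646 V.

+2.646 V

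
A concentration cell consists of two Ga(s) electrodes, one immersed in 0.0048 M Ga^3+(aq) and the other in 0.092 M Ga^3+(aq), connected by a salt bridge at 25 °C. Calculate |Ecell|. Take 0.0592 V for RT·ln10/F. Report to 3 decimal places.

For a concentration cell E°cell = 0, since both electrodes use the same couple.
The compartment with the higher Ga^3+(aq) concentration (0.092 M) acts as the cathode; ions are reduced there and produced at the dilute (0.0048 M) anode.
With n = 3, Ecell = −(0.0592/3)·log([dilute]/[conc]) = −(0.0592/3)·log(0.0048/0.092) = +0.025 V.

0.025 V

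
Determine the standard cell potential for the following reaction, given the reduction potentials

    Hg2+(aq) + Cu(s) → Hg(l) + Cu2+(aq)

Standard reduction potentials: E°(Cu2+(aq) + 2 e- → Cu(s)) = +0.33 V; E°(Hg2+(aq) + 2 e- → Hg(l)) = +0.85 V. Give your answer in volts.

Hg2+(aq) gains electrons, so the Hg²⁺/Hg couple is the cathode; the Cu²⁺/Cu couple is the anode.
E°cell = E°(cathode) − E°(anode) = +0.85 − (+0.33) = +0.52 V.

+0.52 V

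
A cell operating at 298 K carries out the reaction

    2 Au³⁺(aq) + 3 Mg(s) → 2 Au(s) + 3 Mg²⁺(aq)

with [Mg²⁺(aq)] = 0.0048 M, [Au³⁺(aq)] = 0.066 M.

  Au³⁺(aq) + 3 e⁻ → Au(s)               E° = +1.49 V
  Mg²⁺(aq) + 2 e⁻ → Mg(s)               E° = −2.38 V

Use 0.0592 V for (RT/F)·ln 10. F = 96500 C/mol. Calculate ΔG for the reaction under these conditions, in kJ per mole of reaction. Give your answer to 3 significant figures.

−2270 kJ/mol

With Au³⁺/Au reduced at the cathode, E°cell = +1.49 − (−2.38) = +3.87 V and n = 6.
The reaction quotient is [Mg²⁺(aq)]^3 / [Au³⁺(aq)]^2 = 2.54×10^−5; by Nernst, E = +3.87 − (0.0592/6)(−4.595) = +3.9153 V.
Then ΔG = −nFE = −6 × 96500 × +3.9153 J/mol = −2270 kJ/mol.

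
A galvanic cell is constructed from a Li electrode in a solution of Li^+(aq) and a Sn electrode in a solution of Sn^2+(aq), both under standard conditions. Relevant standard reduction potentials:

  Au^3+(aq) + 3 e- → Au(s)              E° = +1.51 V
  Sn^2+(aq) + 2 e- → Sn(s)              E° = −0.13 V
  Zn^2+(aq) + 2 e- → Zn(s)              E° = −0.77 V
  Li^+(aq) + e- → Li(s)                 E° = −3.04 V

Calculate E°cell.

+2.91 V

The Sn²⁺/Sn couple has the higher E°, so Sn ion is reduced (cathode) and Li is oxidized (anode).
E°cell = E°(cathode) − E°(anode) = −0.13 − (−3.04) = +2.91 V.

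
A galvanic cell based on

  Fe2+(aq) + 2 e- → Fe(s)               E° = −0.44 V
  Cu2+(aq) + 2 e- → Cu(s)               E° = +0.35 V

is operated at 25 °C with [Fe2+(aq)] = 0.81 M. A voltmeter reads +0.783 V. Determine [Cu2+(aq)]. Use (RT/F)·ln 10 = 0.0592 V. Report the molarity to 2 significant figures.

With Cu²⁺/Cu at the cathode and Fe²⁺/Fe at the anode, E°cell = +0.35 − (−0.44) = +0.79 V (n = 2).
Since E = E° − (0.0592/n)·log Q, log Q = n(E° − E)/0.0592 = 0.236.
Balancing electrons gives Cu2+(aq) + Fe(s) → Cu(s) + Fe2+(aq); thus Q = [Fe2+(aq)] / [Cu2+(aq)].
Isolating [Cu2+(aq)] in Q = 10^{0.236} yields log [Cu2+(aq)] = −0.328, i.e. 0.47 M.

0.47 M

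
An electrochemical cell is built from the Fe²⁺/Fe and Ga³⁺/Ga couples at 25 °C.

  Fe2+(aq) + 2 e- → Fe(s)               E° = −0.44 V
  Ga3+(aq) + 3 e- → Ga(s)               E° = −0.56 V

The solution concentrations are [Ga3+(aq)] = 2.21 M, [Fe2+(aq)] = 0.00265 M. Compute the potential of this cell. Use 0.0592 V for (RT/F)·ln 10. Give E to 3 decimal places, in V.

+0.037 V

Fe²⁺/Fe is reduced (cathode, E° = −0.44 V) and Ga³⁺/Ga is oxidized (anode).
E°cell = E°cat − E°an = −0.44 − (−0.56) = +0.12 V; n = 6.
Balancing gives 3 Fe2+(aq) + 2 Ga(s) → 3 Fe(s) + 2 Ga3+(aq); hence Q = [Ga3+(aq)]^2 / [Fe2+(aq)]^3 = 2.62×10^8 (log Q = 8.419).
E = E° − (0.0592/n)·log Q = +0.12 − (0.0592/6)(8.419) = +0.037 V.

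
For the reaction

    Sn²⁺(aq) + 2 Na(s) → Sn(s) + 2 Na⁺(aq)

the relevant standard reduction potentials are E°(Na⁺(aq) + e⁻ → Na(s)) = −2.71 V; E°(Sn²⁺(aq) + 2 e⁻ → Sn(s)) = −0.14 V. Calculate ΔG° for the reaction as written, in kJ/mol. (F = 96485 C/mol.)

−496 kJ/mol

In the reaction as written Sn²⁺(aq) is reduced, so the Sn²⁺/Sn couple is the cathode and Na⁺/Na is the anode.
E°cell = −0.14 − (−2.71) = +2.57 V; balancing electrons gives n = 2.
ΔG° = −nFE°cell = −(2)(96485)(+2.57) J/mol = −496 kJ/mol.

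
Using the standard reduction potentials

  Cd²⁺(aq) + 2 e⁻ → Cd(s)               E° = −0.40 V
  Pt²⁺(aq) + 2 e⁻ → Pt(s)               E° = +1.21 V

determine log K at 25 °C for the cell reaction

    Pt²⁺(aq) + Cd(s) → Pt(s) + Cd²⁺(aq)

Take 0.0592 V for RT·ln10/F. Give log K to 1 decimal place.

log K = 54.4

The Pt²⁺/Pt couple is reduced (cathode); E°cell = +1.21 − (−0.40) = +1.61 V with n = 2.
At equilibrium E = 0, so log K = nE°cell / 0.0592 = (2)(+1.61) / 0.0592 = 54.4.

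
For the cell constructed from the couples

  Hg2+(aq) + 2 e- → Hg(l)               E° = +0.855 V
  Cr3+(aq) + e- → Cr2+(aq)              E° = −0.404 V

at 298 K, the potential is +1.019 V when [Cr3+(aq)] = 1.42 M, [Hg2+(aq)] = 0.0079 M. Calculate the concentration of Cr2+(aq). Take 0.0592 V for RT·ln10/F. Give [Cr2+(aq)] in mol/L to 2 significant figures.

0.0014 M

The Hg²⁺/Hg couple has the larger reduction potential, so it is the cathode: E°cell = +0.855 − (−0.404) = +1.259 V and n = 2.
From the Nernst equation, log Q = n(E° − E)/0.0592 = 2·(+1.259 − (+1.019))/0.0592 = 8.108.
For Hg2+(aq) + 2 Cr2+(aq) → Hg(l) + 2 Cr3+(aq), the reaction quotient is Q = [Cr3+(aq)]^2 / ([Hg2+(aq)]·[Cr2+(aq)]^2).
Isolating [Cr2+(aq)] in Q = 10^{8.108} yields log [Cr2+(aq)] = −2.851, i.e. 0.0014 M.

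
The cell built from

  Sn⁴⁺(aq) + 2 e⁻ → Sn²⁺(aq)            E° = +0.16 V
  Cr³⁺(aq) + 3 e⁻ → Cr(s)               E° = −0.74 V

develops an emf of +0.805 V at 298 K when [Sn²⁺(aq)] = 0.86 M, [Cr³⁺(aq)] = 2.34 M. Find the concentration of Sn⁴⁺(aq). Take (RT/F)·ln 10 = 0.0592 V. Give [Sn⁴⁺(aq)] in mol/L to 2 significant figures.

0.00094 M

Sn⁴⁺/Sn²⁺ is the cathode (higher E°); E°cell = +0.16 − (−0.74) = +0.90 V with n = 6.
From the Nernst equation, log Q = n(E° − E)/0.0592 = 6·(+0.90 − (+0.805))/0.0592 = 9.628.
The balanced reaction is 3 Sn⁴⁺(aq) + 2 Cr(s) → 3 Sn²⁺(aq) + 2 Cr³⁺(aq), so Q = ([Sn²⁺(aq)]^3·[Cr³⁺(aq)]^2) / [Sn⁴⁺(aq)]^3.
Substituting the known concentrations and solving, log [Sn⁴⁺(aq)] = −3.029 and [Sn⁴⁺(aq)] = 0.00094 M.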